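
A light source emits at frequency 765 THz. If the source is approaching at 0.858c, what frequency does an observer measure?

β = v/c = 0.858
(1+β)/(1-β) = 1.858/0.142 = 13.08
Doppler factor = √(13.08) = 3.617
f_obs = 765 × 3.617 = 2767 THz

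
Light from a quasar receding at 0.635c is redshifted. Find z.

β = 0.635
(1+β)/(1-β) = 1.635/0.365 = 4.479
√(4.479) = 2.116
z = 2.116 - 1 = 1.116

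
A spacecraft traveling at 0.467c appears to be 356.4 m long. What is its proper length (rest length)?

Contracted length L = 356.4 m
γ = 1/√(1 - 0.467²) = 1.131
L₀ = γL = 1.131 × 356.4 = 403.1 m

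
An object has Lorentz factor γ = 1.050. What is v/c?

From γ = 1/√(1 - v²/c²):
1/γ² = 1/1.050² = 0.90703
v²/c² = 1 - 0.90703 = 0.09297
v/c = √(0.09297) = 0.3049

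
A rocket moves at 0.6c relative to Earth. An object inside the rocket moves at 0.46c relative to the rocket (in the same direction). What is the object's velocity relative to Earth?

u = (u' + v)/(1 + u'v/c²)
Numerator: 0.46 + 0.6 = 1.06
Denominator: 1 + 0.276 = 1.276
u = 1.06/1.276 = 0.8307c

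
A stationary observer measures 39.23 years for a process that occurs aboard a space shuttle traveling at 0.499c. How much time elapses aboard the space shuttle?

Dilated time Δt = 39.23 years
γ = 1/√(1 - 0.499²) = 1.1539
Δt₀ = Δt/γ = 39.23/1.1539 = 34.00 years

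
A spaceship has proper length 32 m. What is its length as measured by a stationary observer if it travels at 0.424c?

Proper length L₀ = 32 m
γ = 1/√(1 - 0.424²) = 1.1042
L = L₀/γ = 32/1.1042 = 28.98 m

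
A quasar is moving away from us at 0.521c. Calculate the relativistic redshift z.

β = 0.521
(1+β)/(1-β) = 1.521/0.479 = 3.175
√(3.175) = 1.782
z = 1.782 - 1 = 0.7820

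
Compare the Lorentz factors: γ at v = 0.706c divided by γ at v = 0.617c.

γ₁ = 1/√(1 - 0.706²) = 1.412
γ₂ = 1/√(1 - 0.617²) = 1.271
γ₁/γ₂ = 1.412/1.271 = 1.111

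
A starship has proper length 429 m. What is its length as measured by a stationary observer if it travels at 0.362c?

Proper length L₀ = 429 m
γ = 1/√(1 - 0.362²) = 1.0728
L = L₀/γ = 429/1.0728 = 399.9 m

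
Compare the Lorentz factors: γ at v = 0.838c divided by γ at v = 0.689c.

γ₁ = 1/√(1 - 0.838²) = 1.833
γ₂ = 1/√(1 - 0.689²) = 1.380
γ₁/γ₂ = 1.833/1.380 = 1.328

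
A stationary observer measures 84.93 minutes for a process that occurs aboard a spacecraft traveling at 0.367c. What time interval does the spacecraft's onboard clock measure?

Dilated time Δt = 84.93 minutes
γ = 1/√(1 - 0.367²) = 1.075
Δt₀ = Δt/γ = 84.93/1.075 = 79.00 minutes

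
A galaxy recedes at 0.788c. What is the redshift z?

β = 0.788
(1+β)/(1-β) = 1.788/0.212 = 8.434
√(8.434) = 2.904
z = 2.904 - 1 = 1.904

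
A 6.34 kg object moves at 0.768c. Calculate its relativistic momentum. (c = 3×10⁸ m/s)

γ = 1/√(1 - 0.768²) = 1.5614
v = 0.768 × 3×10⁸ = 2.304×10⁸ m/s
p = γmv = 1.5614 × 6.34 × 2.304×10⁸ = 2.281×10⁹ kg·m/s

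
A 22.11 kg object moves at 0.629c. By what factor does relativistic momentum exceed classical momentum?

p_rel = γmv, p_class = mv
Ratio = γ = 1/√(1 - 0.629²) = 1.286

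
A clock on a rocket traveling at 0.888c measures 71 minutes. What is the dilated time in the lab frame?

Proper time Δt₀ = 71 minutes
γ = 1/√(1 - 0.888²) = 2.175
Δt = γΔt₀ = 2.175 × 71 = 154.4 minutes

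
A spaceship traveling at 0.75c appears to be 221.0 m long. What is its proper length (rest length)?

Contracted length L = 221.0 m
γ = 1/√(1 - 0.75²) = 1.5119
L₀ = γL = 1.5119 × 221.0 = 334.1 m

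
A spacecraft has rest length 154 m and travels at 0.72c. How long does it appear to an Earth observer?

Proper length L₀ = 154 m
γ = 1/√(1 - 0.72²) = 1.441
L = L₀/γ = 154/1.441 = 106.9 m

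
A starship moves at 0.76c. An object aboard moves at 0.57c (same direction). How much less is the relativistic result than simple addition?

Classical: u' + v = 0.57 + 0.76 = 1.33c
Relativistic: u = (0.57 + 0.76)/(1 + 0.4332) = 1.33/1.4332 = 0.9280c
Difference: 1.33 - 0.9280 = 0.4020c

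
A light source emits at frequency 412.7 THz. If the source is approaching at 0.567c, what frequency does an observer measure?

β = v/c = 0.567
(1+β)/(1-β) = 1.567/0.433 = 3.619
Doppler factor = √(3.619) = 1.9024
f_obs = 412.7 × 1.9024 = 785.1 THz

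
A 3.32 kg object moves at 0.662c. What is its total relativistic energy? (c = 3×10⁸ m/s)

γ = 1/√(1 - 0.662²) = 1.3342
mc² = 3.32 × (3×10⁸)² = 2.988×10¹⁷ J
E = γmc² = 1.3342 × 2.988×10¹⁷ = 3.987×10¹⁷ J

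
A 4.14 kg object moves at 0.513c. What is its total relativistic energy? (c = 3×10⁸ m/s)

γ = 1/√(1 - 0.513²) = 1.165
mc² = 4.14 × (3×10⁸)² = 3.726×10¹⁷ J
E = γmc² = 1.165 × 3.726×10¹⁷ = 4.341×10¹⁷ J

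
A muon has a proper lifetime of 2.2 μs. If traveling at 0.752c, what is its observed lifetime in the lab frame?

Proper lifetime τ₀ = 2.2 μs
γ = 1/√(1 - 0.752²) = 1.5171
τ = γτ₀ = 1.5171 × 2.2 μs = 3.338 μs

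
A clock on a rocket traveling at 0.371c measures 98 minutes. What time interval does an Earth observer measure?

Proper time Δt₀ = 98 minutes
γ = 1/√(1 - 0.371²) = 1.077
Δt = γΔt₀ = 1.077 × 98 = 105.5 minutes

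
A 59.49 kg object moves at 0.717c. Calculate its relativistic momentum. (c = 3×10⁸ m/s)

γ = 1/√(1 - 0.717²) = 1.435
v = 0.717 × 3×10⁸ = 2.151×10⁸ m/s
p = γmv = 1.435 × 59.49 × 2.151×10⁸ = 1.836×10¹⁰ kg·m/s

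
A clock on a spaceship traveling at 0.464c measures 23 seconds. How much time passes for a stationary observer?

Proper time Δt₀ = 23 seconds
γ = 1/√(1 - 0.464²) = 1.1289
Δt = γΔt₀ = 1.1289 × 23 = 25.96 seconds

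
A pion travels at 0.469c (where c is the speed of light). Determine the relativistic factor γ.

v/c = 0.469, so (v/c)² = 0.219961
1 - (v/c)² = 0.780039
γ = 1/√(0.780039) = 1.132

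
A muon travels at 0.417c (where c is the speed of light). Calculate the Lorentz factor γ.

v/c = 0.417, so (v/c)² = 0.173889
1 - (v/c)² = 0.826111
γ = 1/√(0.826111) = 1.100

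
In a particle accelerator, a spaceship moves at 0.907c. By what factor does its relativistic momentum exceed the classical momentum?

p_rel = γmv, p_class = mv
Ratio = γ = 1/√(1 - 0.907²)
= 1/√(0.177351) = 2.375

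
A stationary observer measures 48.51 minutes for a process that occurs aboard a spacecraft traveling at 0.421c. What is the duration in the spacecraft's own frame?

Dilated time Δt = 48.51 minutes
γ = 1/√(1 - 0.421²) = 1.1025
Δt₀ = Δt/γ = 48.51/1.1025 = 44.00 minutes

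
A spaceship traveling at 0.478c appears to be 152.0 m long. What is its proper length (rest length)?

Contracted length L = 152.0 m
γ = 1/√(1 - 0.478²) = 1.138
L₀ = γL = 1.138 × 152.0 = 173.0 m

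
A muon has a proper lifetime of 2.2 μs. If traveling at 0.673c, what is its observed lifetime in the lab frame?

Proper lifetime τ₀ = 2.2 μs
γ = 1/√(1 - 0.673²) = 1.352
τ = γτ₀ = 1.352 × 2.2 μs = 2.974 μs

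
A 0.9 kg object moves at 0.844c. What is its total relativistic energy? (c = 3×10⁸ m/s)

γ = 1/√(1 - 0.844²) = 1.864
mc² = 0.9 × (3×10⁸)² = 8.100×10¹⁶ J
E = γmc² = 1.864 × 8.100×10¹⁶ = 1.510×10¹⁷ J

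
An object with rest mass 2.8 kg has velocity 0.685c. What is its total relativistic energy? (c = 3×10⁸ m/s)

γ = 1/√(1 - 0.685²) = 1.3726
mc² = 2.8 × (3×10⁸)² = 2.520×10¹⁷ J
E = γmc² = 1.3726 × 2.520×10¹⁷ = 3.459×10¹⁷ J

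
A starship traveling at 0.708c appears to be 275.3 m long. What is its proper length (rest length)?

Contracted length L = 275.3 m
γ = 1/√(1 - 0.708²) = 1.416
L₀ = γL = 1.416 × 275.3 = 389.8 m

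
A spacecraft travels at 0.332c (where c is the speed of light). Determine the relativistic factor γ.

v/c = 0.332, so (v/c)² = 0.110224
1 - (v/c)² = 0.889776
γ = 1/√(0.889776) = 1.060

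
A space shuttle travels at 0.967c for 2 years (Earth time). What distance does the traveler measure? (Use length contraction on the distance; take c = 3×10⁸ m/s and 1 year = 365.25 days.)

Earth distance: d = v × t = 0.967c × 2 yr = 1.831×10¹⁶ m
γ = 3.925
d' = d/γ = 1.831×10¹⁶/3.925 = 4.665×10¹⁵ m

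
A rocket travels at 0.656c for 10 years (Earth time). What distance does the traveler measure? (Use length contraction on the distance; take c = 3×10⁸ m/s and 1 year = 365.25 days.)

Earth distance: d = v × t = 0.656c × 10 yr = 6.21054×10¹⁶ m
γ = 1.32492
d' = d/γ = 6.21054×10¹⁶/1.32492 = 4.687×10¹⁶ m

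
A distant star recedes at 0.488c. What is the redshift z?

β = 0.488
(1+β)/(1-β) = 1.488/0.512 = 2.9063
√(2.9063) = 1.7048
z = 1.7048 - 1 = 0.7048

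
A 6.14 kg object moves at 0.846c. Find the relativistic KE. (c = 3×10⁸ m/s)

γ = 1/√(1 - 0.846²) = 1.8755
γ - 1 = 0.8755
KE = (γ-1)mc² = 0.8755 × 6.14 × (3×10⁸)² = 4.838×10¹⁷ J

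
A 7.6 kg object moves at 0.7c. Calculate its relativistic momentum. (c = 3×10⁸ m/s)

γ = 1/√(1 - 0.7²) = 1.4003
v = 0.7 × 3×10⁸ = 2.100×10⁸ m/s
p = γmv = 1.4003 × 7.6 × 2.100×10⁸ = 2.235×10⁹ kg·m/s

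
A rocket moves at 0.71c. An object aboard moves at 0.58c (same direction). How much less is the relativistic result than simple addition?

Classical: u' + v = 0.58 + 0.71 = 1.29c
Relativistic: u = (0.58 + 0.71)/(1 + 0.4118) = 1.29/1.4118 = 0.9137c
Difference: 1.29 - 0.9137 = 0.3763c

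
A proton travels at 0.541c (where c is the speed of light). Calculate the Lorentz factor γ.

v/c = 0.541, so (v/c)² = 0.292681
1 - (v/c)² = 0.707319
γ = 1/√(0.707319) = 1.189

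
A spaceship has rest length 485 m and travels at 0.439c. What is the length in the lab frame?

Proper length L₀ = 485 m
γ = 1/√(1 - 0.439²) = 1.113
L = L₀/γ = 485/1.113 = 435.8 m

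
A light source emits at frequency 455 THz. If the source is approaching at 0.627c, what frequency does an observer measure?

β = v/c = 0.627
(1+β)/(1-β) = 1.627/0.373 = 4.362
Doppler factor = √(4.362) = 2.0885
f_obs = 455 × 2.0885 = 950.3 THz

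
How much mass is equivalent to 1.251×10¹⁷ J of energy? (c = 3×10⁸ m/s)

From E = mc², we get m = E/c²
c² = (3×10⁸)² = 9×10¹⁶ m²/s²
m = 1.251×10¹⁷ / 9×10¹⁶ = 1.390 kg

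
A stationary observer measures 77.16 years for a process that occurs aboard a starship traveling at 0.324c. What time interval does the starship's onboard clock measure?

Dilated time Δt = 77.16 years
γ = 1/√(1 - 0.324²) = 1.057
Δt₀ = Δt/γ = 77.16/1.057 = 73.00 years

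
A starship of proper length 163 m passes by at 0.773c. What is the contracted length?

Proper length L₀ = 163 m
γ = 1/√(1 - 0.773²) = 1.576
L = L₀/γ = 163/1.576 = 103.4 m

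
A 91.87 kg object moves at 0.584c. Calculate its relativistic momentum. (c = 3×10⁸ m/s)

γ = 1/√(1 - 0.584²) = 1.232
v = 0.584 × 3×10⁸ = 1.752×10⁸ m/s
p = γmv = 1.232 × 91.87 × 1.752×10⁸ = 1.983×10¹⁰ kg·m/s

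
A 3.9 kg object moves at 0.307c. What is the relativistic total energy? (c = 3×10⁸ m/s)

γ = 1/√(1 - 0.307²) = 1.0507
mc² = 3.9 × (3×10⁸)² = 3.510×10¹⁷ J
E = γmc² = 1.0507 × 3.510×10¹⁷ = 3.688×10¹⁷ J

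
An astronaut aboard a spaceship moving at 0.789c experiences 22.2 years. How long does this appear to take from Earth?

Proper time Δt₀ = 22.2 years
γ = 1/√(1 - 0.789²) = 1.6276
Δt = γΔt₀ = 1.6276 × 22.2 = 36.13 years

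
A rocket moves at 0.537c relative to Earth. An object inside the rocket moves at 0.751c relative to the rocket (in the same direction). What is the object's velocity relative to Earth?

u = (u' + v)/(1 + u'v/c²)
Numerator: 0.751 + 0.537 = 1.288
Denominator: 1 + 0.403287 = 1.403287
u = 1.288/1.403287 = 0.9178c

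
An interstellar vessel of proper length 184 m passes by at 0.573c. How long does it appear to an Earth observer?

Proper length L₀ = 184 m
γ = 1/√(1 - 0.573²) = 1.220
L = L₀/γ = 184/1.220 = 150.8 m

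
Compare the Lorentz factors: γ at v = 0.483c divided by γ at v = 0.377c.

γ₁ = 1/√(1 - 0.483²) = 1.1420
γ₂ = 1/√(1 - 0.377²) = 1.0797
γ₁/γ₂ = 1.1420/1.0797 = 1.058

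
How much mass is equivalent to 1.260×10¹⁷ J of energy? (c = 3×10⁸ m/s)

From E = mc², we get m = E/c²
c² = (3×10⁸)² = 9×10¹⁶ m²/s²
m = 1.260×10¹⁷ / 9×10¹⁶ = 1.400 kg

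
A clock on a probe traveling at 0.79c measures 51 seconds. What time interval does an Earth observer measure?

Proper time Δt₀ = 51 seconds
γ = 1/√(1 - 0.79²) = 1.631
Δt = γΔt₀ = 1.631 × 51 = 83.18 seconds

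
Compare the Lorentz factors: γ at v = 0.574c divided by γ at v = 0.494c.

γ₁ = 1/√(1 - 0.574²) = 1.221
γ₂ = 1/√(1 - 0.494²) = 1.150
γ₁/γ₂ = 1.221/1.150 = 1.062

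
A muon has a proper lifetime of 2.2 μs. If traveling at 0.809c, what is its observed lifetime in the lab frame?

Proper lifetime τ₀ = 2.2 μs
γ = 1/√(1 - 0.809²) = 1.7012
τ = γτ₀ = 1.7012 × 2.2 μs = 3.743 μs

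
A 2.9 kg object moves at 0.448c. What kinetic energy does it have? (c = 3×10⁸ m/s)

γ = 1/√(1 - 0.448²) = 1.11853
γ - 1 = 0.11853
KE = (γ-1)mc² = 0.11853 × 2.9 × (3×10⁸)² = 3.094×10¹⁶ J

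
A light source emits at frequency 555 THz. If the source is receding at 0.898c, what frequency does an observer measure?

β = v/c = 0.898
(1-β)/(1+β) = 0.102/1.898 = 0.05374
Doppler factor = √(0.05374) = 0.23182
f_obs = 555 × 0.23182 = 128.7 THz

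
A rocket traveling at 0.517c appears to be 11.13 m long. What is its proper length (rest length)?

Contracted length L = 11.13 m
γ = 1/√(1 - 0.517²) = 1.168
L₀ = γL = 1.168 × 11.13 = 13.00 m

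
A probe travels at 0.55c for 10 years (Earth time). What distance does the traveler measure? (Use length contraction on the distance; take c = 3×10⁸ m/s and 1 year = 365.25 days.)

Earth distance: d = v × t = 0.55c × 10 yr = 5.2070×10¹⁶ m
γ = 1.1974
d' = d/γ = 5.2070×10¹⁶/1.1974 = 4.349×10¹⁶ m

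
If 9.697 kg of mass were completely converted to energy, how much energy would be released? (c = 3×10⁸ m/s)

Using E = mc²:
c² = (3×10⁸)² = 9×10¹⁶ m²/s²
E = 9.697 × 9×10¹⁶ = 8.727×10¹⁷ J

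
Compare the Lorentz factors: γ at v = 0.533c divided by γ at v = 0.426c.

γ₁ = 1/√(1 - 0.533²) = 1.1819
γ₂ = 1/√(1 - 0.426²) = 1.1053
γ₁/γ₂ = 1.1819/1.1053 = 1.069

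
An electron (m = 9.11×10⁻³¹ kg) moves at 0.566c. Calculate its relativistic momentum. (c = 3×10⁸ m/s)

γ = 1/√(1 - 0.566²) = 1.213
v = 0.566 × 3×10⁸ = 1.698×10⁸ m/s
p = γmv = 1.213 × 9.11×10⁻³¹ × 1.698×10⁸ = 1.876×10⁻²² kg·m/s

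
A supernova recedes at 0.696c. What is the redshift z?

β = 0.696
(1+β)/(1-β) = 1.696/0.304 = 5.579
√(5.579) = 2.362
z = 2.362 - 1 = 1.362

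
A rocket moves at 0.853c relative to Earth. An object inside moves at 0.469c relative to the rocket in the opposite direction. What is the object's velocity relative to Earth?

Object's velocity in rocket frame is u' = -0.469c
u = (u' + v)/(1 + u'v/c²) = (v - 0.469)/(1 - 0.469·v/c²)
Numerator: 0.853 - 0.469 = 0.384
Denominator: 1 - 0.400057 = 0.599943
u = 0.384/0.599943 = 0.6401c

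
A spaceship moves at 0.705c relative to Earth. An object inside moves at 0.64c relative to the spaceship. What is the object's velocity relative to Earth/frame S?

u = (u' + v)/(1 + u'v/c²)
Numerator: 0.64 + 0.705 = 1.345
Denominator: 1 + 0.4512 = 1.4512
u = 1.345/1.4512 = 0.9268c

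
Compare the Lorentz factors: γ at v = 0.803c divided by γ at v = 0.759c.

γ₁ = 1/√(1 - 0.803²) = 1.678
γ₂ = 1/√(1 - 0.759²) = 1.536
γ₁/γ₂ = 1.678/1.536 = 1.092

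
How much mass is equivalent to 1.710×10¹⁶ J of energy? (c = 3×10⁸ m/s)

From E = mc², we get m = E/c²
c² = (3×10⁸)² = 9×10¹⁶ m²/s²
m = 1.710×10¹⁶ / 9×10¹⁶ = 0.1900 kg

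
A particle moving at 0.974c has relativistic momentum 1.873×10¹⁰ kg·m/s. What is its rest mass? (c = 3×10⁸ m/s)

γ = 1/√(1 - 0.974²) = 4.414
v = 0.974 × 3×10⁸ = 2.922×10⁸ m/s
m = p/(γv) = 1.873×10¹⁰/(4.414 × 2.922×10⁸) = 14.52 kg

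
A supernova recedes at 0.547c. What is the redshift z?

β = 0.547
(1+β)/(1-β) = 1.547/0.453 = 3.415
√(3.415) = 1.848
z = 1.848 - 1 = 0.8480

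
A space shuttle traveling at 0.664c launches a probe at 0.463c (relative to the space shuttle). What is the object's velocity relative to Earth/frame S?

u = (u' + v)/(1 + u'v/c²)
Numerator: 0.463 + 0.664 = 1.127
Denominator: 1 + 0.307432 = 1.307432
u = 1.127/1.307432 = 0.8620c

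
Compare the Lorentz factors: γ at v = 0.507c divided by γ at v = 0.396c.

γ₁ = 1/√(1 - 0.507²) = 1.160
γ₂ = 1/√(1 - 0.396²) = 1.089
γ₁/γ₂ = 1.160/1.089 = 1.065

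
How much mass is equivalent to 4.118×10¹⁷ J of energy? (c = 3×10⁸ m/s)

From E = mc², we get m = E/c²
c² = (3×10⁸)² = 9×10¹⁶ m²/s²
m = 4.118×10¹⁷ / 9×10¹⁶ = 4.576 kg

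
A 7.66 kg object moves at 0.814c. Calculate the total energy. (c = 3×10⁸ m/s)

γ = 1/√(1 - 0.814²) = 1.722
mc² = 7.66 × (3×10⁸)² = 6.894×10¹⁷ J
E = γmc² = 1.722 × 6.894×10¹⁷ = 1.187×10¹⁸ J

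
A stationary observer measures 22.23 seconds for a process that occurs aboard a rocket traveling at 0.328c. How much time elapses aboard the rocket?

Dilated time Δt = 22.23 seconds
γ = 1/√(1 - 0.328²) = 1.0586
Δt₀ = Δt/γ = 22.23/1.0586 = 21.00 seconds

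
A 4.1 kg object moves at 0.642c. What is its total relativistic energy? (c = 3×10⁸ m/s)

γ = 1/√(1 - 0.642²) = 1.3043
mc² = 4.1 × (3×10⁸)² = 3.690×10¹⁷ J
E = γmc² = 1.3043 × 3.690×10¹⁷ = 4.813×10¹⁷ J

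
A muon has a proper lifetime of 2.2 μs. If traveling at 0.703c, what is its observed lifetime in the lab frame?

Proper lifetime τ₀ = 2.2 μs
γ = 1/√(1 - 0.703²) = 1.406
τ = γτ₀ = 1.406 × 2.2 μs = 3.093 μs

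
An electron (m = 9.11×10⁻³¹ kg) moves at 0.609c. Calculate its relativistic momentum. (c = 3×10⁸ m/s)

γ = 1/√(1 - 0.609²) = 1.2608
v = 0.609 × 3×10⁸ = 1.827×10⁸ m/s
p = γmv = 1.2608 × 9.11×10⁻³¹ × 1.827×10⁸ = 2.098×10⁻²² kg·m/s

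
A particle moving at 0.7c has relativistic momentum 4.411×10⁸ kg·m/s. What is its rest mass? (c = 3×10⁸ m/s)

γ = 1/√(1 - 0.7²) = 1.400
v = 0.7 × 3×10⁸ = 2.100×10⁸ m/s
m = p/(γv) = 4.411×10⁸/(1.400 × 2.100×10⁸) = 1.500 kg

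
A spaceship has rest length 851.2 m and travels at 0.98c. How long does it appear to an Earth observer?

Proper length L₀ = 851.2 m
γ = 1/√(1 - 0.98²) = 5.025
L = L₀/γ = 851.2/5.025 = 169.4 m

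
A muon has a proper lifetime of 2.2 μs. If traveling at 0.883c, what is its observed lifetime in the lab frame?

Proper lifetime τ₀ = 2.2 μs
γ = 1/√(1 - 0.883²) = 2.1305
τ = γτ₀ = 2.1305 × 2.2 μs = 4.687 μs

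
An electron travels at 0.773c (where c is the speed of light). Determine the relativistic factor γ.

v/c = 0.773, so (v/c)² = 0.597529
1 - (v/c)² = 0.402471
γ = 1/√(0.402471) = 1.576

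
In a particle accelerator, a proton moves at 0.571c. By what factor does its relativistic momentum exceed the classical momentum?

p_rel = γmv, p_class = mv
Ratio = γ = 1/√(1 - 0.571²)
= 1/√(0.673959) = 1.218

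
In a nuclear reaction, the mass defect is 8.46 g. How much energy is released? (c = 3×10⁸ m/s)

Convert mass defect: Δm = 8.46 g = 0.00846 kg
E = Δm·c² = 0.00846 × (3×10⁸)²
= 0.00846 × 9×10¹⁶ = 7.614×10¹⁴ J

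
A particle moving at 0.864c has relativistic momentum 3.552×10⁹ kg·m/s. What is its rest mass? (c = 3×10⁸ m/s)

γ = 1/√(1 - 0.864²) = 1.986
v = 0.864 × 3×10⁸ = 2.592×10⁸ m/s
m = p/(γv) = 3.552×10⁹/(1.986 × 2.592×10⁸) = 6.900 kg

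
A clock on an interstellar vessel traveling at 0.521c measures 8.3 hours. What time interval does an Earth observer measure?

Proper time Δt₀ = 8.3 hours
γ = 1/√(1 - 0.521²) = 1.1716
Δt = γΔt₀ = 1.1716 × 8.3 = 9.724 hours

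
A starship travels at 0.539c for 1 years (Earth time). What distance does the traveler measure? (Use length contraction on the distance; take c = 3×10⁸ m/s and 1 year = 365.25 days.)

Earth distance: d = v × t = 0.539c × 1 yr = 5.1029×10¹⁵ m
γ = 1.1872
d' = d/γ = 5.1029×10¹⁵/1.1872 = 4.298×10¹⁵ m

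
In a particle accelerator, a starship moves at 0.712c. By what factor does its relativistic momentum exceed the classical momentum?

p_rel = γmv, p_class = mv
Ratio = γ = 1/√(1 - 0.712²)
= 1/√(0.493056) = 1.424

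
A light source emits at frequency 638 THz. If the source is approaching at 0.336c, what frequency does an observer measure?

β = v/c = 0.336
(1+β)/(1-β) = 1.336/0.664 = 2.01205
Doppler factor = √(2.01205) = 1.4185
f_obs = 638 × 1.4185 = 905.0 THz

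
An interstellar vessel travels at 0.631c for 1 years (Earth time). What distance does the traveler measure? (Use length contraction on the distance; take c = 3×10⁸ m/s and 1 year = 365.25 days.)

Earth distance: d = v × t = 0.631c × 1 yr = 5.97385×10¹⁵ m
γ = 1.28902
d' = d/γ = 5.97385×10¹⁵/1.28902 = 4.634×10¹⁵ m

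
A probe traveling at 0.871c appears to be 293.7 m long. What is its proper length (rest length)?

Contracted length L = 293.7 m
γ = 1/√(1 - 0.871²) = 2.0355
L₀ = γL = 2.0355 × 293.7 = 597.8 m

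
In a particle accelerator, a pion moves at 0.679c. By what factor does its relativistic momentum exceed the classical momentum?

p_rel = γmv, p_class = mv
Ratio = γ = 1/√(1 - 0.679²)
= 1/√(0.538959) = 1.362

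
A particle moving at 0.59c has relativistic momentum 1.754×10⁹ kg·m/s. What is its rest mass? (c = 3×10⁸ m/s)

γ = 1/√(1 - 0.59²) = 1.2385
v = 0.59 × 3×10⁸ = 1.770×10⁸ m/s
m = p/(γv) = 1.754×10⁹/(1.2385 × 1.770×10⁸) = 8.001 kg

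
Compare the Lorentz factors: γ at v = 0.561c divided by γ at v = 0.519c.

γ₁ = 1/√(1 - 0.561²) = 1.2080
γ₂ = 1/√(1 - 0.519²) = 1.1699
γ₁/γ₂ = 1.2080/1.1699 = 1.033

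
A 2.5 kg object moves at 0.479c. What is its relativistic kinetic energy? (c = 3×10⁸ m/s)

γ = 1/√(1 - 0.479²) = 1.1392
γ - 1 = 0.1392
KE = (γ-1)mc² = 0.1392 × 2.5 × (3×10⁸)² = 3.132×10¹⁶ J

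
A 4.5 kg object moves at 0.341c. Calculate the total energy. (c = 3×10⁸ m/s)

γ = 1/√(1 - 0.341²) = 1.0638
mc² = 4.5 × (3×10⁸)² = 4.050×10¹⁷ J
E = γmc² = 1.0638 × 4.050×10¹⁷ = 4.308×10¹⁷ J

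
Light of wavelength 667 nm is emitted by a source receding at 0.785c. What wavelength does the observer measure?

β = 0.785
Wavelength Doppler factor = √(1.785/0.215) = √(8.302) = 2.881
λ_obs = 667 × 2.881 = 1922 nm (redshift)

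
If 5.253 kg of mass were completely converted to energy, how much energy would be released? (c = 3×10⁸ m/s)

Using E = mc²:
c² = (3×10⁸)² = 9×10¹⁶ m²/s²
E = 5.253 × 9×10¹⁶ = 4.728×10¹⁷ J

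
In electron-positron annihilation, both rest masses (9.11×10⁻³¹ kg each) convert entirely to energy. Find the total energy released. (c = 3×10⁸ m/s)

Both particles have the same rest mass, so total mass = 2m
E = 2m·c² = 2 × 9.11×10⁻³¹ × (3×10⁸)²
= 2 × 9.11×10⁻³¹ × 9×10¹⁶
= 1.640×10⁻¹³ J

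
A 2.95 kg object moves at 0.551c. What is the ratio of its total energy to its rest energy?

E = γmc², E₀ = mc²
E/E₀ = γ = 1/√(1 - 0.551²) = 1.198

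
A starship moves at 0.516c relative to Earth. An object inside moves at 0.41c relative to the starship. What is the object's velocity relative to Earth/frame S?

u = (u' + v)/(1 + u'v/c²)
Numerator: 0.41 + 0.516 = 0.926
Denominator: 1 + 0.21156 = 1.21156
u = 0.926/1.21156 = 0.7643c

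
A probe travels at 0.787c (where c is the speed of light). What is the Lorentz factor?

v/c = 0.787, so (v/c)² = 0.619369
1 - (v/c)² = 0.380631
γ = 1/√(0.380631) = 1.621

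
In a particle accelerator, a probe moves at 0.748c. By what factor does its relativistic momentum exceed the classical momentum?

p_rel = γmv, p_class = mv
Ratio = γ = 1/√(1 - 0.748²)
= 1/√(0.440496) = 1.507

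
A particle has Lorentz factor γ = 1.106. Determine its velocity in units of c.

From γ = 1/√(1 - v²/c²):
1/γ² = 1/1.106² = 0.8175
v²/c² = 1 - 0.8175 = 0.1825
v/c = √(0.1825) = 0.4272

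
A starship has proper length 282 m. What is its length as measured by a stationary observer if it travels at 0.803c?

Proper length L₀ = 282 m
γ = 1/√(1 - 0.803²) = 1.678
L = L₀/γ = 282/1.678 = 168.1 m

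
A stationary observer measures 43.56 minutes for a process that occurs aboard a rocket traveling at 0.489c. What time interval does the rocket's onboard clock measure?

Dilated time Δt = 43.56 minutes
γ = 1/√(1 - 0.489²) = 1.1464
Δt₀ = Δt/γ = 43.56/1.1464 = 38.00 minutes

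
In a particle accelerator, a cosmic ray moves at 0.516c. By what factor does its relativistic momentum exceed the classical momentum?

p_rel = γmv, p_class = mv
Ratio = γ = 1/√(1 - 0.516²)
= 1/√(0.733744) = 1.167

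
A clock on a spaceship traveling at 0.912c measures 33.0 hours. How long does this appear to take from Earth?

Proper time Δt₀ = 33.0 hours
γ = 1/√(1 - 0.912²) = 2.438
Δt = γΔt₀ = 2.438 × 33.0 = 80.45 hours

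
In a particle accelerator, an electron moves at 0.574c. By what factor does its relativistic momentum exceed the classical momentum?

p_rel = γmv, p_class = mv
Ratio = γ = 1/√(1 - 0.574²)
= 1/√(0.670524) = 1.221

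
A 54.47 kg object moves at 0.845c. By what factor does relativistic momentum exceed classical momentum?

p_rel = γmv, p_class = mv
Ratio = γ = 1/√(1 - 0.845²) = 1.870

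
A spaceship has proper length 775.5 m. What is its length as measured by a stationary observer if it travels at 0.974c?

Proper length L₀ = 775.5 m
γ = 1/√(1 - 0.974²) = 4.414
L = L₀/γ = 775.5/4.414 = 175.7 m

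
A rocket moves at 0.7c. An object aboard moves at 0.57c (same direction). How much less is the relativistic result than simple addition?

Classical: u' + v = 0.57 + 0.7 = 1.27c
Relativistic: u = (0.57 + 0.7)/(1 + 0.399) = 1.27/1.399 = 0.9078c
Difference: 1.27 - 0.9078 = 0.3622c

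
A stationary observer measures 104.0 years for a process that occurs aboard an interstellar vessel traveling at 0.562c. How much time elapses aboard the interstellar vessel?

Dilated time Δt = 104.0 years
γ = 1/√(1 - 0.562²) = 1.209
Δt₀ = Δt/γ = 104.0/1.209 = 86.02 years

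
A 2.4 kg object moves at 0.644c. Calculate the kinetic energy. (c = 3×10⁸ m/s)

γ = 1/√(1 - 0.644²) = 1.30715
γ - 1 = 0.30715
KE = (γ-1)mc² = 0.30715 × 2.4 × (3×10⁸)² = 6.634×10¹⁶ J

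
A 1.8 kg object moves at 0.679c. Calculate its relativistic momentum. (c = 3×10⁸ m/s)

γ = 1/√(1 - 0.679²) = 1.362
v = 0.679 × 3×10⁸ = 2.037×10⁸ m/s
p = γmv = 1.362 × 1.8 × 2.037×10⁸ = 4.994×10⁸ kg·m/s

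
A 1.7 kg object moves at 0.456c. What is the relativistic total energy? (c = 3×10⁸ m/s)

γ = 1/√(1 - 0.456²) = 1.1236
mc² = 1.7 × (3×10⁸)² = 1.530×10¹⁷ J
E = γmc² = 1.1236 × 1.530×10¹⁷ = 1.719×10¹⁷ J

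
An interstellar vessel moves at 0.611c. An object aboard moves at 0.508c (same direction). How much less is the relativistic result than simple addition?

Classical: u' + v = 0.508 + 0.611 = 1.119c
Relativistic: u = (0.508 + 0.611)/(1 + 0.310388) = 1.119/1.310388 = 0.8539c
Difference: 1.119 - 0.8539 = 0.2651c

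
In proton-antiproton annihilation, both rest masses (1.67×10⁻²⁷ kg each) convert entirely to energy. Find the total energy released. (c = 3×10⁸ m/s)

Both particles have the same rest mass, so total mass = 2m
E = 2m·c² = 2 × 1.67×10⁻²⁷ × (3×10⁸)²
= 2 × 1.67×10⁻²⁷ × 9×10¹⁶
= 3.006×10⁻¹⁰ J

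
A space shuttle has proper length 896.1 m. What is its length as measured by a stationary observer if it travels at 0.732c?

Proper length L₀ = 896.1 m
γ = 1/√(1 - 0.732²) = 1.4678
L = L₀/γ = 896.1/1.4678 = 610.5 m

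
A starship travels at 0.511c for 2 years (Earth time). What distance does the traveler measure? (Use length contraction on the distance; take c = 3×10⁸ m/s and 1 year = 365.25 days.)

Earth distance: d = v × t = 0.511c × 2 yr = 9.6756×10¹⁵ m
γ = 1.1634
d' = d/γ = 9.6756×10¹⁵/1.1634 = 8.317×10¹⁵ m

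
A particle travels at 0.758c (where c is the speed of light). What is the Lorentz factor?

v/c = 0.758, so (v/c)² = 0.574564
1 - (v/c)² = 0.425436
γ = 1/√(0.425436) = 1.533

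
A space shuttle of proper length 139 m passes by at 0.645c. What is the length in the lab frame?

Proper length L₀ = 139 m
γ = 1/√(1 - 0.645²) = 1.309
L = L₀/γ = 139/1.309 = 106.2 m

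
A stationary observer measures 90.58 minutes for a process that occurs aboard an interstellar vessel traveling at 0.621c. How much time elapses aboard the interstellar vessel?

Dilated time Δt = 90.58 minutes
γ = 1/√(1 - 0.621²) = 1.2758
Δt₀ = Δt/γ = 90.58/1.2758 = 71.00 minutes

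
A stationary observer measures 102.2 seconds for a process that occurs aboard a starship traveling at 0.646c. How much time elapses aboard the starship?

Dilated time Δt = 102.2 seconds
γ = 1/√(1 - 0.646²) = 1.31004
Δt₀ = Δt/γ = 102.2/1.31004 = 78.01 seconds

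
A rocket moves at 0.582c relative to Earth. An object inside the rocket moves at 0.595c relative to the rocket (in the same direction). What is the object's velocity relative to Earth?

u = (u' + v)/(1 + u'v/c²)
Numerator: 0.595 + 0.582 = 1.177
Denominator: 1 + 0.34629 = 1.34629
u = 1.177/1.34629 = 0.8743c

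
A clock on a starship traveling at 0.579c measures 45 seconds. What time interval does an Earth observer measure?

Proper time Δt₀ = 45 seconds
γ = 1/√(1 - 0.579²) = 1.2265
Δt = γΔt₀ = 1.2265 × 45 = 55.19 seconds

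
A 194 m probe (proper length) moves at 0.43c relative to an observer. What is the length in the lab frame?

Proper length L₀ = 194 m
γ = 1/√(1 - 0.43²) = 1.108
L = L₀/γ = 194/1.108 = 175.1 m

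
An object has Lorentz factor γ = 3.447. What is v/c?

From γ = 1/√(1 - v²/c²):
1/γ² = 1/3.447² = 0.08416
v²/c² = 1 - 0.08416 = 0.9158
v/c = √(0.9158) = 0.9570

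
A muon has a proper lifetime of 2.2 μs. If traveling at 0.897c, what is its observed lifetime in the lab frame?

Proper lifetime τ₀ = 2.2 μs
γ = 1/√(1 - 0.897²) = 2.2623
τ = γτ₀ = 2.2623 × 2.2 μs = 4.977 μs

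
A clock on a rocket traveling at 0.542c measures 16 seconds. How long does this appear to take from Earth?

Proper time Δt₀ = 16 seconds
γ = 1/√(1 - 0.542²) = 1.190
Δt = γΔt₀ = 1.190 × 16 = 19.04 seconds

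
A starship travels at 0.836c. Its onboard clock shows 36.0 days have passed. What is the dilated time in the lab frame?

Proper time Δt₀ = 36.0 days
γ = 1/√(1 - 0.836²) = 1.8224
Δt = γΔt₀ = 1.8224 × 36.0 = 65.61 days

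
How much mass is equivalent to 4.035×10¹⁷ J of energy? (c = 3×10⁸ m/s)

From E = mc², we get m = E/c²
c² = (3×10⁸)² = 9×10¹⁶ m²/s²
m = 4.035×10¹⁷ / 9×10¹⁶ = 4.483 kg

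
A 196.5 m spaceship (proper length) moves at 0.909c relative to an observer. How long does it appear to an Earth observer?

Proper length L₀ = 196.5 m
γ = 1/√(1 - 0.909²) = 2.3993
L = L₀/γ = 196.5/2.3993 = 81.90 m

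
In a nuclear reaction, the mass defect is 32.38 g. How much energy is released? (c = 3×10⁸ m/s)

Convert mass defect: Δm = 32.38 g = 0.03238 kg
E = Δm·c² = 0.03238 × (3×10⁸)²
= 0.03238 × 9×10¹⁶ = 2.914×10¹⁵ J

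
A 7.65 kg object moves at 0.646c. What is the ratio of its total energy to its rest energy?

E = γmc², E₀ = mc²
E/E₀ = γ = 1/√(1 - 0.646²) = 1.310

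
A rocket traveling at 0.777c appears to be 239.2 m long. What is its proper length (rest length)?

Contracted length L = 239.2 m
γ = 1/√(1 - 0.777²) = 1.5886
L₀ = γL = 1.5886 × 239.2 = 380.0 m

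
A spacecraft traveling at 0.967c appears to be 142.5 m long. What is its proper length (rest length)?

Contracted length L = 142.5 m
γ = 1/√(1 - 0.967²) = 3.925
L₀ = γL = 3.925 × 142.5 = 559.3 m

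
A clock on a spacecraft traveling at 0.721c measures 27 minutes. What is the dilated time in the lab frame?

Proper time Δt₀ = 27 minutes
γ = 1/√(1 - 0.721²) = 1.443
Δt = γΔt₀ = 1.443 × 27 = 38.96 minutes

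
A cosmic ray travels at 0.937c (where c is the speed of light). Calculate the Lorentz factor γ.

v/c = 0.937, so (v/c)² = 0.877969
1 - (v/c)² = 0.122031
γ = 1/√(0.122031) = 2.863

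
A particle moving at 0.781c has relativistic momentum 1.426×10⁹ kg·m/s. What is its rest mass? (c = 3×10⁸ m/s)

γ = 1/√(1 - 0.781²) = 1.6012
v = 0.781 × 3×10⁸ = 2.343×10⁸ m/s
m = p/(γv) = 1.426×10⁹/(1.6012 × 2.343×10⁸) = 3.801 kg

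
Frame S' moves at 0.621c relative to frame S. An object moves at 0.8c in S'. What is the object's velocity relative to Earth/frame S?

u = (u' + v)/(1 + u'v/c²)
Numerator: 0.8 + 0.621 = 1.421
Denominator: 1 + 0.4968 = 1.4968
u = 1.421/1.4968 = 0.9494c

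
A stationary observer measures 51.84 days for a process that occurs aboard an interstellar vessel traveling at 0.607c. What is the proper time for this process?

Dilated time Δt = 51.84 days
γ = 1/√(1 - 0.607²) = 1.2583
Δt₀ = Δt/γ = 51.84/1.2583 = 41.20 days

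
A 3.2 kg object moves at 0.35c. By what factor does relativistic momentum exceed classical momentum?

p_rel = γmv, p_class = mv
Ratio = γ = 1/√(1 - 0.35²) = 1.068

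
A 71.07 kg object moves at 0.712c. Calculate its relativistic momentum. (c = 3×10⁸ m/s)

γ = 1/√(1 - 0.712²) = 1.424
v = 0.712 × 3×10⁸ = 2.136×10⁸ m/s
p = γmv = 1.424 × 71.07 × 2.136×10⁸ = 2.162×10¹⁰ kg·m/s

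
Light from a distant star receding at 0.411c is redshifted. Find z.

β = 0.411
(1+β)/(1-β) = 1.411/0.589 = 2.3956
√(2.3956) = 1.5478
z = 1.5478 - 1 = 0.5478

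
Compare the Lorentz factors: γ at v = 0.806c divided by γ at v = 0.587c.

γ₁ = 1/√(1 - 0.806²) = 1.689
γ₂ = 1/√(1 - 0.587²) = 1.235
γ₁/γ₂ = 1.689/1.235 = 1.368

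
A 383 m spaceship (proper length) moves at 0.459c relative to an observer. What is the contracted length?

Proper length L₀ = 383 m
γ = 1/√(1 - 0.459²) = 1.1256
L = L₀/γ = 383/1.1256 = 340.3 m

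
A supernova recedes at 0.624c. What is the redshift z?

β = 0.624
(1+β)/(1-β) = 1.624/0.376 = 4.319
√(4.319) = 2.078
z = 2.078 - 1 = 1.078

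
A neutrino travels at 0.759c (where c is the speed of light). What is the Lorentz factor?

v/c = 0.759, so (v/c)² = 0.576081
1 - (v/c)² = 0.423919
γ = 1/√(0.423919) = 1.536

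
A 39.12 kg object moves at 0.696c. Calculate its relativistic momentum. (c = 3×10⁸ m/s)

γ = 1/√(1 - 0.696²) = 1.393
v = 0.696 × 3×10⁸ = 2.088×10⁸ m/s
p = γmv = 1.393 × 39.12 × 2.088×10⁸ = 1.138×10¹⁰ kg·m/s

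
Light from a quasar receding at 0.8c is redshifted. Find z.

β = 0.8
(1+β)/(1-β) = 1.8/0.2 = 9.000
√(9.000) = 3.000
z = 3.000 - 1 = 2.000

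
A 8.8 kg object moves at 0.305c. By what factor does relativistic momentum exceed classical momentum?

p_rel = γmv, p_class = mv
Ratio = γ = 1/√(1 - 0.305²) = 1.050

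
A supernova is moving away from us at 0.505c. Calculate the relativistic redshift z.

β = 0.505
(1+β)/(1-β) = 1.505/0.495 = 3.0404
√(3.0404) = 1.7437
z = 1.7437 - 1 = 0.7437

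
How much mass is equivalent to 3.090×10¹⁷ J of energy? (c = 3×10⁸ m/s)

From E = mc², we get m = E/c²
c² = (3×10⁸)² = 9×10¹⁶ m²/s²
m = 3.090×10¹⁷ / 9×10¹⁶ = 3.433 kg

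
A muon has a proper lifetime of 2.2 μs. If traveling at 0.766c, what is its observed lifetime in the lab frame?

Proper lifetime τ₀ = 2.2 μs
γ = 1/√(1 - 0.766²) = 1.5556
τ = γτ₀ = 1.5556 × 2.2 μs = 3.422 μs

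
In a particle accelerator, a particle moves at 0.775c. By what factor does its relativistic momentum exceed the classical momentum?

p_rel = γmv, p_class = mv
Ratio = γ = 1/√(1 - 0.775²)
= 1/√(0.399375) = 1.582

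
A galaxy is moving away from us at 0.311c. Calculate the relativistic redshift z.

β = 0.311
(1+β)/(1-β) = 1.311/0.689 = 1.9028
√(1.9028) = 1.3794
z = 1.3794 - 1 = 0.3794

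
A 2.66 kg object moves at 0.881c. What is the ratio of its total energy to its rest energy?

E = γmc², E₀ = mc²
E/E₀ = γ = 1/√(1 - 0.881²) = 2.114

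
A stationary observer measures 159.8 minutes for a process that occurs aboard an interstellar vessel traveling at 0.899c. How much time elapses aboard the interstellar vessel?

Dilated time Δt = 159.8 minutes
γ = 1/√(1 - 0.899²) = 2.2834
Δt₀ = Δt/γ = 159.8/2.2834 = 69.98 minutes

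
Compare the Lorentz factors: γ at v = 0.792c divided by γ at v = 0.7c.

γ₁ = 1/√(1 - 0.792²) = 1.638
γ₂ = 1/√(1 - 0.7²) = 1.400
γ₁/γ₂ = 1.638/1.400 = 1.170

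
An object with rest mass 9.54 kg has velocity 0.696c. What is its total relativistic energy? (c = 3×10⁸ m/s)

γ = 1/√(1 - 0.696²) = 1.393
mc² = 9.54 × (3×10⁸)² = 8.586×10¹⁷ J
E = γmc² = 1.393 × 8.586×10¹⁷ = 1.196×10¹⁸ J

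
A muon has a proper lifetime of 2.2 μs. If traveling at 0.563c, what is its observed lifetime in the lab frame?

Proper lifetime τ₀ = 2.2 μs
γ = 1/√(1 - 0.563²) = 1.210
τ = γτ₀ = 1.210 × 2.2 μs = 2.662 μs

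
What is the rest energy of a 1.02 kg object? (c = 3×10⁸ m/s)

c² = (3×10⁸)² = 9.000×10¹⁶ m²/s²
E₀ = mc² = 1.02 × 9.000×10¹⁶ = 9.180×10¹⁶ J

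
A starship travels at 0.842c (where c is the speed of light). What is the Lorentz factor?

v/c = 0.842, so (v/c)² = 0.708964
1 - (v/c)² = 0.291036
γ = 1/√(0.291036) = 1.854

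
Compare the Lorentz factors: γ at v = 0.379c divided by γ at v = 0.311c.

γ₁ = 1/√(1 - 0.379²) = 1.0806
γ₂ = 1/√(1 - 0.311²) = 1.0522
γ₁/γ₂ = 1.0806/1.0522 = 1.027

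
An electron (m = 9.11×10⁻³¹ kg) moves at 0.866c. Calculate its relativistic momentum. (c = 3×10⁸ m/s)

γ = 1/√(1 - 0.866²) = 1.9998
v = 0.866 × 3×10⁸ = 2.598×10⁸ m/s
p = γmv = 1.9998 × 9.11×10⁻³¹ × 2.598×10⁸ = 4.733×10⁻²² kg·m/s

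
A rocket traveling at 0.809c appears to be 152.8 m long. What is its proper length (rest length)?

Contracted length L = 152.8 m
γ = 1/√(1 - 0.809²) = 1.701
L₀ = γL = 1.701 × 152.8 = 259.9 m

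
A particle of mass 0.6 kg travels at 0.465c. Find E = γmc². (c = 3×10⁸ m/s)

γ = 1/√(1 - 0.465²) = 1.12955
mc² = 0.6 × (3×10⁸)² = 5.400×10¹⁶ J
E = γmc² = 1.12955 × 5.400×10¹⁶ = 6.100×10¹⁶ J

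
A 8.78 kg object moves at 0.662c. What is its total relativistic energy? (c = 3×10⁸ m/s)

γ = 1/√(1 - 0.662²) = 1.334
mc² = 8.78 × (3×10⁸)² = 7.902×10¹⁷ J
E = γmc² = 1.334 × 7.902×10¹⁷ = 1.054×10¹⁸ J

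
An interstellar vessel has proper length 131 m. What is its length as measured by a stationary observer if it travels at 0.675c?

Proper length L₀ = 131 m
γ = 1/√(1 - 0.675²) = 1.35535
L = L₀/γ = 131/1.35535 = 96.65 m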